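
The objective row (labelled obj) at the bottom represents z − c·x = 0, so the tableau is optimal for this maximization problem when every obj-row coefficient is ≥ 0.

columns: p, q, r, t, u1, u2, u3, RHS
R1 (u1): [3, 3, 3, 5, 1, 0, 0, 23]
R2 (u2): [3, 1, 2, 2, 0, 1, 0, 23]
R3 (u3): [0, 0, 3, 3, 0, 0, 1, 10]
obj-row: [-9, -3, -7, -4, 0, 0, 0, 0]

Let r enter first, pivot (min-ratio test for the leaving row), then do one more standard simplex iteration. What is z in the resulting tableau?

187/3

Ratio test on column r — row 1: 23/3 = 23/3; row 2: 23/2 = 23/2; row 3: 10/3 = 10/3. Minimum is 10/3 at row 3 (u3 leaves); pivot element 3.
Pivot on row 3; the obj-row RHS becomes 0 − (-7)·(10/3) = 70/3.
Next entering variable (most negative obj-row entry -9): p.
Ratio test on column p — row 1: 13/3 = 13/3; row 2: (49/3)/3 = 49/9; row 3: entry 0 ≤ 0. Minimum is 13/3 at row 1 (u1 leaves); pivot element 3.
After the second pivot the obj-row RHS is 70/3 − (-9)·(13/3) = 187/3.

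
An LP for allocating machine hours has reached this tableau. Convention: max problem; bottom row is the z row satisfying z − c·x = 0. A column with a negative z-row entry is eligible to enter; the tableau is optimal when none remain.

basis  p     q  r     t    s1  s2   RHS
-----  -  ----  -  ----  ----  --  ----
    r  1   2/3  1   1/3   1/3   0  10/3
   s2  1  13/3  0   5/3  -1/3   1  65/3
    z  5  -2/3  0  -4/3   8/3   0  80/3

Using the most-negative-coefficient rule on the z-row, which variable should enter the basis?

t

Negative z-row entries: q: -2/3, t: -4/3.
The most negative is -4/3 in column t, so t enters.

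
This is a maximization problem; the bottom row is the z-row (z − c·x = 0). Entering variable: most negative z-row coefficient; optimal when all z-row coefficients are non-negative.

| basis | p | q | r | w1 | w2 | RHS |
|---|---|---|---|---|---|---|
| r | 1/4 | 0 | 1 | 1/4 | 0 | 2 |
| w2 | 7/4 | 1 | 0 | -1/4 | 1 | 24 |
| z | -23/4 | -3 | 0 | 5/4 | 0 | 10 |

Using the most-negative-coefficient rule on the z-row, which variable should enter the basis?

Negative z-row entries: p: -23/4, q: -3.
The most negative is -23/4 in column p, so p enters.

p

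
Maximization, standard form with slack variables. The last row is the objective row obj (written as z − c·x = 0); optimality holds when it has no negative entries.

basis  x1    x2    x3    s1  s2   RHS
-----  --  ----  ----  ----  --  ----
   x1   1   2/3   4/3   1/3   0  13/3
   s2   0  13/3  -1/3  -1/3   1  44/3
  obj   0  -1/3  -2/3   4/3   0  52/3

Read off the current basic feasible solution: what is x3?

x3 is not in the basis, so in the current basic feasible solution x3 = 0.

0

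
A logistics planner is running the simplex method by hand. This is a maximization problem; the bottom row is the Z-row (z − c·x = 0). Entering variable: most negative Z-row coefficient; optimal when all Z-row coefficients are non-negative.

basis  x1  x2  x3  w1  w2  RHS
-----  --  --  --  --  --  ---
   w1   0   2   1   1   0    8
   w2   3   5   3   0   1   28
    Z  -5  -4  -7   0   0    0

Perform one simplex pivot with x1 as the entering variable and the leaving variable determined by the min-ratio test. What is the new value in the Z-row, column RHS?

Ratio test on column x1 — row 1: entry 0 ≤ 0; row 2: 28/3 = 28/3. Minimum is 28/3 at row 2 (w2 leaves); pivot element 3.
Divide row 2 by 3; eliminate column x1 from the other rows.
Z-row update in column RHS: 0 − (-5)·(28/3) = 140/3.

140/3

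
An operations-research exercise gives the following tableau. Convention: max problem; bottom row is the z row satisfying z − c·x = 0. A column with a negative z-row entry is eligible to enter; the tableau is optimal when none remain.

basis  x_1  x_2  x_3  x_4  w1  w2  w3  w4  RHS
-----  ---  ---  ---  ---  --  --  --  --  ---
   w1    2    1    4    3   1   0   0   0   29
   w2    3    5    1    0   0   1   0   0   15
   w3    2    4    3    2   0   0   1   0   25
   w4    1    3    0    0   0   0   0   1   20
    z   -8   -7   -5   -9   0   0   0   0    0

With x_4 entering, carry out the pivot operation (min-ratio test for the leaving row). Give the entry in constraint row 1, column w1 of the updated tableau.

Ratio test on column x_4 — row 1: 29/3 = 29/3; row 2: entry 0 ≤ 0; row 3: 25/2 = 25/2; row 4: entry 0 ≤ 0. Minimum is 29/3 at row 1 (w1 leaves); pivot element 3.
Divide row 1 by 3; eliminate column x_4 from the other rows.
In the new row 1, the w1 entry is the old entry divided by the pivot: 1/3 = 1/3.

1/3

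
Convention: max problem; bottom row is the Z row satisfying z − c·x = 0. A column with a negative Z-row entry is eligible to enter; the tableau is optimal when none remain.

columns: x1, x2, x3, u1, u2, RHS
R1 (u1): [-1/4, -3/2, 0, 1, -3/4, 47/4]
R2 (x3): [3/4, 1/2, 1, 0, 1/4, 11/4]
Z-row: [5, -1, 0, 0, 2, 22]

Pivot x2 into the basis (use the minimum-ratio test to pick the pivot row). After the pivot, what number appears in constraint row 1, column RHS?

Ratio test on column x2 — row 1: entry -3/2 ≤ 0; row 2: (11/4)/(1/2) = 11/2. Minimum is 11/2 at row 2 (x3 leaves); pivot element 1/2.
Divide row 2 by 1/2; eliminate column x2 from the other rows.
Row 1 update in column RHS: 47/4 − (-3/2)·(11/2) = 20.

20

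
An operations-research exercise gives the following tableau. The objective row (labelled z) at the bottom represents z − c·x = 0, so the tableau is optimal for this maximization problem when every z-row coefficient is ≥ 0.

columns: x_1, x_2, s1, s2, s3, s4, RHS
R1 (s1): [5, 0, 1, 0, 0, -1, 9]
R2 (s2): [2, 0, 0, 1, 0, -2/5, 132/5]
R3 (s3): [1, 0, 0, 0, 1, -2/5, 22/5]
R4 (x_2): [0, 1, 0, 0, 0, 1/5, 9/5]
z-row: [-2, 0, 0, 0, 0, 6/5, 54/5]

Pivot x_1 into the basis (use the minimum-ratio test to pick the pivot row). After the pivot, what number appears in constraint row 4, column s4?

Ratio test on column x_1 — row 1: 9/5 = 9/5; row 2: (132/5)/2 = 66/5; row 3: (22/5)/1 = 22/5; row 4: entry 0 ≤ 0. Minimum is 9/5 at row 1 (s1 leaves); pivot element 5.
Divide row 1 by 5; eliminate column x_1 from the other rows.
Row 4 update in column s4: 1/5 − 0·(-1/5) = 1/5.

1/5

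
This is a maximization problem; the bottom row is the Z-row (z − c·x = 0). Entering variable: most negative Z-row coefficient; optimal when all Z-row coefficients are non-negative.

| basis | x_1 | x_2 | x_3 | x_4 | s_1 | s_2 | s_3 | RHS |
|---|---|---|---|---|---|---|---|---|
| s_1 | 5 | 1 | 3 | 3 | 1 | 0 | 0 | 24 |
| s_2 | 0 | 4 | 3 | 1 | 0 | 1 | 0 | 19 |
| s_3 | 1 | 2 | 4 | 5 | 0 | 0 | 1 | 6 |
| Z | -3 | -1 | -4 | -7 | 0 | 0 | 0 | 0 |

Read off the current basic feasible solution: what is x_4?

x_4 is not in the basis, so in the current basic feasible solution x_4 = 0.

0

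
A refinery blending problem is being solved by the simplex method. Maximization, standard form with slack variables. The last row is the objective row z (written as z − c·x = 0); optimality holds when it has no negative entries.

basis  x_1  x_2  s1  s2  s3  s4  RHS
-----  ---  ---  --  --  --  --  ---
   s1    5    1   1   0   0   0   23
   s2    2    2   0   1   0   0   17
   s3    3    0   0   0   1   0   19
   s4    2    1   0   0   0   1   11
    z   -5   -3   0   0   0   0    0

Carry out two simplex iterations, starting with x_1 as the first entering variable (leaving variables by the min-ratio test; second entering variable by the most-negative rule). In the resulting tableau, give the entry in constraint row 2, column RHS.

3

Ratio test on column x_1 — row 1: 23/5 = 23/5; row 2: 17/2 = 17/2; row 3: 19/3 = 19/3; row 4: 11/2 = 11/2. Minimum is 23/5 at row 1 (s1 leaves); pivot element 5.
Divide row 1 by 5; eliminate column x_1 from the other rows.
Second iteration: most negative z-row entry is -2 in column x_2, so x_2 enters.
Ratio test on column x_2 — row 1: (23/5)/(1/5) = 23; row 2: (39/5)/(8/5) = 39/8; row 3: entry -3/5 ≤ 0; row 4: (9/5)/(3/5) = 3. Minimum is 3 at row 4 (s4 leaves); pivot element 3/5.
Divide row 4 by 3/5; eliminate column x_2 from the other rows.
After both pivots, the entry at constraint row 2, column RHS is 3.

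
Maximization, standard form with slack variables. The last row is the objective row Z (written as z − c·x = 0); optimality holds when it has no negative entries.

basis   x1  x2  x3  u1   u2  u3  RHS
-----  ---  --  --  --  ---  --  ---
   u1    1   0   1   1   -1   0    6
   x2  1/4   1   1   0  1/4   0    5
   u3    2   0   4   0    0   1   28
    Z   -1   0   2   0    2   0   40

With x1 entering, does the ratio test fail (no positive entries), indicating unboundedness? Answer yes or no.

no

Column x1 has positive entries in row(s) 1, 2, 3, so the ratio test bounds it — not unbounded.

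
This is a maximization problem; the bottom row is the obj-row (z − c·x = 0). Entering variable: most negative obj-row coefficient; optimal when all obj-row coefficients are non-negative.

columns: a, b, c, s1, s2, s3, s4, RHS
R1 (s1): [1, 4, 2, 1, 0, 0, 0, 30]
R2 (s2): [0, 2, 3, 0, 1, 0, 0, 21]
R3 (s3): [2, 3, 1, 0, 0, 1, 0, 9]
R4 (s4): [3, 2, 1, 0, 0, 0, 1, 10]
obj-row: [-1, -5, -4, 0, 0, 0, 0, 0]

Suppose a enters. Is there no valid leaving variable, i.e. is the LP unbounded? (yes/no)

no

Column a has positive entries in row(s) 1, 3, 4, so the ratio test bounds it — not unbounded.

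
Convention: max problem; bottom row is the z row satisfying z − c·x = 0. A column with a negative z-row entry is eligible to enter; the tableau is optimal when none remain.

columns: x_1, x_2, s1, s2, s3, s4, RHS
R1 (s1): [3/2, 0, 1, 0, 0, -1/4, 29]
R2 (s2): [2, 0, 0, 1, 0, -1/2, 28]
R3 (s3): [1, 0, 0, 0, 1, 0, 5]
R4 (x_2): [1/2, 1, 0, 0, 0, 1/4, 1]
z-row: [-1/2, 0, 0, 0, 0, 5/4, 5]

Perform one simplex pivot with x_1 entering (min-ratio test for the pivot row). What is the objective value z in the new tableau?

6

Ratio test on column x_1 — row 1: 29/(3/2) = 58/3; row 2: 28/2 = 14; row 3: 5/1 = 5; row 4: 1/(1/2) = 2. Minimum is 2 at row 4 (x_2 leaves); pivot element 1/2.
Pivot on row 4; the z-row RHS becomes 5 − (-1/2)·2 = 6.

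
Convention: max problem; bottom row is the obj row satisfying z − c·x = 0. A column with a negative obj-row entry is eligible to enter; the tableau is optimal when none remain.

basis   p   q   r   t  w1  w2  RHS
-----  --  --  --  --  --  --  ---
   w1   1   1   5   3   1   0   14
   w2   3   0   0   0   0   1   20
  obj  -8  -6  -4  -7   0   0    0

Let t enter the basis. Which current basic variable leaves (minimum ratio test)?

Column t entries and ratios — w1: 14/3 = 14/3; w2: 0 ≤ 0, skip.
Smallest ratio is 14/3 in the row of w1, so w1 leaves.

w1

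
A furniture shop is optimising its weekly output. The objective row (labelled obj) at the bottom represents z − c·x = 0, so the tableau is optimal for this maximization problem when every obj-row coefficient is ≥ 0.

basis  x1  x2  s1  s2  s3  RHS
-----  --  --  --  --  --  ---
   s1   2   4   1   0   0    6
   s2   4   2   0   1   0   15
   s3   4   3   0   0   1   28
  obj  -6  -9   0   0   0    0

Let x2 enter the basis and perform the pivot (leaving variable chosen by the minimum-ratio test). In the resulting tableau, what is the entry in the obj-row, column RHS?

27/2

Ratio test on column x2 — row 1: 6/4 = 3/2; row 2: 15/2 = 15/2; row 3: 28/3 = 28/3. Minimum is 3/2 at row 1 (s1 leaves); pivot element 4.
Divide row 1 by 4; eliminate column x2 from the other rows.
obj-row update in column RHS: 0 − (-9)·(3/2) = 27/2.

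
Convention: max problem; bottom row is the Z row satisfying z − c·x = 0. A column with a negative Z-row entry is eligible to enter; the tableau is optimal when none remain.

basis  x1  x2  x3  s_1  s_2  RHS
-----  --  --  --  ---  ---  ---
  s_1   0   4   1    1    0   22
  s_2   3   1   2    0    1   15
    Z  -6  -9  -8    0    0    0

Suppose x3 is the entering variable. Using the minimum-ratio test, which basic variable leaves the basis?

Column x3 entries and ratios — s_1: 22/1 = 22; s_2: 15/2 = 15/2.
Smallest ratio is 15/2 in the row of s_2, so s_2 leaves.

s_2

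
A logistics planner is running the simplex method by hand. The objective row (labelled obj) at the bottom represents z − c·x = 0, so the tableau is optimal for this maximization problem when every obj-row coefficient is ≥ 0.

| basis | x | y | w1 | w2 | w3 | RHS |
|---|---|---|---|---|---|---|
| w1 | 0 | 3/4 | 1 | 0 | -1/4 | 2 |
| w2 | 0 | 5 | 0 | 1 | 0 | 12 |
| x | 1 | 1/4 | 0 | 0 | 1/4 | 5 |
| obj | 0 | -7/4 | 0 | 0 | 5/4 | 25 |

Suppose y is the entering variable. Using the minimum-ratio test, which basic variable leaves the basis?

Column y entries and ratios — w1: 2/(3/4) = 8/3; w2: 12/5 = 12/5; x: 5/(1/4) = 20.
Smallest ratio is 12/5 in the row of w2, so w2 leaves.

w2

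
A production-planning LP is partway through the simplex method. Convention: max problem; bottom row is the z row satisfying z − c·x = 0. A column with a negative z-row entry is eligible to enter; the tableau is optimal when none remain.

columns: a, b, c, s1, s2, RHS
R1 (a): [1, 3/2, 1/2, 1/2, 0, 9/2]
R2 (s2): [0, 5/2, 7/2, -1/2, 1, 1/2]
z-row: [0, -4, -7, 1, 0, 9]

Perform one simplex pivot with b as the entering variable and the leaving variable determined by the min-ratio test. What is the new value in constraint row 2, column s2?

Ratio test on column b — row 1: (9/2)/(3/2) = 3; row 2: (1/2)/(5/2) = 1/5. Minimum is 1/5 at row 2 (s2 leaves); pivot element 5/2.
Divide row 2 by 5/2; eliminate column b from the other rows.
In the new row 2, the s2 entry is the old entry divided by the pivot: 1/(5/2) = 2/5.

2/5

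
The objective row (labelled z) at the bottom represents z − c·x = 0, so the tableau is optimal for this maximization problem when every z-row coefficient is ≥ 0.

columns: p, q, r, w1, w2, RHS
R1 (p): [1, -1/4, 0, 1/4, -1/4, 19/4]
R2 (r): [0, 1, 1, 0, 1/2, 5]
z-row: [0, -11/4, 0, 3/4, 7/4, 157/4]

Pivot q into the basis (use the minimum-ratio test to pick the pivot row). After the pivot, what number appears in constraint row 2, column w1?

0

Ratio test on column q — row 1: entry -1/4 ≤ 0; row 2: 5/1 = 5. Minimum is 5 at row 2 (r leaves); pivot element 1.
Divide row 2 by 1; eliminate column q from the other rows.
In the new row 2, the w1 entry is the old entry divided by the pivot: 0/1 = 0.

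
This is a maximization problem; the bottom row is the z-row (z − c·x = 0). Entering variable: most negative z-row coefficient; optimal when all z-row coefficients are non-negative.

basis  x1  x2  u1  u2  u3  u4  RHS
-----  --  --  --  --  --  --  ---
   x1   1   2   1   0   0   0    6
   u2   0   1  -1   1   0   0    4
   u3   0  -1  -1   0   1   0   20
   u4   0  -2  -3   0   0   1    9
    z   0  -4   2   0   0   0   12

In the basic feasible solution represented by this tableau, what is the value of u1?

u1 is not in the basis, so in the current basic feasible solution u1 = 0.

0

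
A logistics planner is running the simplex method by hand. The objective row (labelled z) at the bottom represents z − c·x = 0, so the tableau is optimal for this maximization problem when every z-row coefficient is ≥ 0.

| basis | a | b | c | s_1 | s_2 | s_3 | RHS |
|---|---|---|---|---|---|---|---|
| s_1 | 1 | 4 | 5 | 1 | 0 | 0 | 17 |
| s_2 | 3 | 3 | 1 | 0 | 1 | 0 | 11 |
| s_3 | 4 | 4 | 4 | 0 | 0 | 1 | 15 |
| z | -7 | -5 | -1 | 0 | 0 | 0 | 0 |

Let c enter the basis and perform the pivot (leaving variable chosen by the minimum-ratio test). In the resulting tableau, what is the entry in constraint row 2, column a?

Ratio test on column c — row 1: 17/5 = 17/5; row 2: 11/1 = 11; row 3: 15/4 = 15/4. Minimum is 17/5 at row 1 (s_1 leaves); pivot element 5.
Divide row 1 by 5; eliminate column c from the other rows.
Row 2 update in column a: 3 − 1·(1/5) = 14/5.

14/5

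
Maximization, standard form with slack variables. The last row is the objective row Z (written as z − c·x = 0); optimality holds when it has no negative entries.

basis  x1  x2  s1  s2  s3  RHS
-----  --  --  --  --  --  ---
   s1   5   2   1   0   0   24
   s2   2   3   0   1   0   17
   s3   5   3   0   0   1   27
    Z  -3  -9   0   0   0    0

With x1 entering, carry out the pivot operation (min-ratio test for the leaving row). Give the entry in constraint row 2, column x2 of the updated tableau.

Ratio test on column x1 — row 1: 24/5 = 24/5; row 2: 17/2 = 17/2; row 3: 27/5 = 27/5. Minimum is 24/5 at row 1 (s1 leaves); pivot element 5.
Divide row 1 by 5; eliminate column x1 from the other rows.
Row 2 update in column x2: 3 − 2·(2/5) = 11/5.

11/5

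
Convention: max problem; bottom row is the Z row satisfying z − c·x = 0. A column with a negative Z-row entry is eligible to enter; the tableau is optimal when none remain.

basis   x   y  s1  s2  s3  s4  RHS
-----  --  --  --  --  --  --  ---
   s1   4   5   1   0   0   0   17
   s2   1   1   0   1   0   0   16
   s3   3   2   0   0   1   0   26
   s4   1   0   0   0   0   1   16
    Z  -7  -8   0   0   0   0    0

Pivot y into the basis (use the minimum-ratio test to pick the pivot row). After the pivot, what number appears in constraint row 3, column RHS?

96/5

Ratio test on column y — row 1: 17/5 = 17/5; row 2: 16/1 = 16; row 3: 26/2 = 13; row 4: entry 0 ≤ 0. Minimum is 17/5 at row 1 (s1 leaves); pivot element 5.
Divide row 1 by 5; eliminate column y from the other rows.
Row 3 update in column RHS: 26 − 2·(17/5) = 96/5.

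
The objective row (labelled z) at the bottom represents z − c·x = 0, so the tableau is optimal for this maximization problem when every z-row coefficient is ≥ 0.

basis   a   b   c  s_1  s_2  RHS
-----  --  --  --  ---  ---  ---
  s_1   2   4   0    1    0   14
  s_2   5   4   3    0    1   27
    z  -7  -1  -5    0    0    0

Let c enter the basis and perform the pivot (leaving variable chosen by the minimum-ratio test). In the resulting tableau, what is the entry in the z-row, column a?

4/3

Ratio test on column c — row 1: entry 0 ≤ 0; row 2: 27/3 = 9. Minimum is 9 at row 2 (s_2 leaves); pivot element 3.
Divide row 2 by 3; eliminate column c from the other rows.
z-row update in column a: -7 − (-5)·(5/3) = 4/3.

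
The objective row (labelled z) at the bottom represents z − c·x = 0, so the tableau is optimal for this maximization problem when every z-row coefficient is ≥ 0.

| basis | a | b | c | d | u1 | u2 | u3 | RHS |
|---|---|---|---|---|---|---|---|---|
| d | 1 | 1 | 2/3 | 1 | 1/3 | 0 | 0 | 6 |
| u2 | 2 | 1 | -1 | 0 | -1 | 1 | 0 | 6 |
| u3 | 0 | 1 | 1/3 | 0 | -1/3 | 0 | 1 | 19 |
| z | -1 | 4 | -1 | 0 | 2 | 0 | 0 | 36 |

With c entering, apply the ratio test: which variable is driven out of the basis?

d

Column c entries and ratios — d: 6/(2/3) = 9; u2: -1 ≤ 0, skip; u3: 19/(1/3) = 57.
Smallest ratio is 9 in the row of d, so d leaves.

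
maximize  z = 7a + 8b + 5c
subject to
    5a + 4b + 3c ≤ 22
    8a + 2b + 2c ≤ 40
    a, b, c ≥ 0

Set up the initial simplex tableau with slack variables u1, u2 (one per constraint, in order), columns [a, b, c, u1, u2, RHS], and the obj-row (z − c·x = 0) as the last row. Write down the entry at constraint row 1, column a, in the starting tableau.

5

Constraint 1 has coefficient 5 on a.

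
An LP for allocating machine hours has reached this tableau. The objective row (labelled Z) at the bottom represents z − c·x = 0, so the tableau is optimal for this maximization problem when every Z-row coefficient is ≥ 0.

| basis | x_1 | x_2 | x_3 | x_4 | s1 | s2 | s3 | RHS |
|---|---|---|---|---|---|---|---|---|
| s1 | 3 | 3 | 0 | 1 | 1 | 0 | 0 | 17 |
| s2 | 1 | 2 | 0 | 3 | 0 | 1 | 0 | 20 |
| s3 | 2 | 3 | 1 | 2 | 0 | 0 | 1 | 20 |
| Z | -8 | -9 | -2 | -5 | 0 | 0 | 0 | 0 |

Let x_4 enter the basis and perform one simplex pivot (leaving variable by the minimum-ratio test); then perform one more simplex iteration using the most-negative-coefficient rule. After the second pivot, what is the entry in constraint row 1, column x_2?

7/8

Ratio test on column x_4 — row 1: 17/1 = 17; row 2: 20/3 = 20/3; row 3: 20/2 = 10. Minimum is 20/3 at row 2 (s2 leaves); pivot element 3.
Divide row 2 by 3; eliminate column x_4 from the other rows.
Second iteration: most negative Z-row entry is -19/3 in column x_1, so x_1 enters.
Ratio test on column x_1 — row 1: (31/3)/(8/3) = 31/8; row 2: (20/3)/(1/3) = 20; row 3: (20/3)/(4/3) = 5. Minimum is 31/8 at row 1 (s1 leaves); pivot element 8/3.
Divide row 1 by 8/3; eliminate column x_1 from the other rows.
After both pivots, the entry at constraint row 1, column x_2 is 7/8.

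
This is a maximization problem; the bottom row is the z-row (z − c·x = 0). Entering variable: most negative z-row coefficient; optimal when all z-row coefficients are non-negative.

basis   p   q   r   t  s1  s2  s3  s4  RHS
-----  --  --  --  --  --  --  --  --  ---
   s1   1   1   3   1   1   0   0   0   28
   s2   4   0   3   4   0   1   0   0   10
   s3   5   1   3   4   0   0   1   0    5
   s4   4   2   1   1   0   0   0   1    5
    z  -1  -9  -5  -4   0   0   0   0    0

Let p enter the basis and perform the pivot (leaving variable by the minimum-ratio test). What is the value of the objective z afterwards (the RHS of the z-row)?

Ratio test on column p — row 1: 28/1 = 28; row 2: 10/4 = 5/2; row 3: 5/5 = 1; row 4: 5/4 = 5/4. Minimum is 1 at row 3 (s3 leaves); pivot element 5.
Pivot on row 3; the z-row RHS becomes 0 − (-1)·1 = 1.

1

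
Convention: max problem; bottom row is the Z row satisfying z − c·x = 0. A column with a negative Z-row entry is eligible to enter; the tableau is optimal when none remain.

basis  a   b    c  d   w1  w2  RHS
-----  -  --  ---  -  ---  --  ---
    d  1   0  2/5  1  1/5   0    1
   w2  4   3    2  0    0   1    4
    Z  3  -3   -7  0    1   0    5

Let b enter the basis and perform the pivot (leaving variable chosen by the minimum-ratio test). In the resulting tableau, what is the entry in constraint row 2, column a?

4/3

Ratio test on column b — row 1: entry 0 ≤ 0; row 2: 4/3 = 4/3. Minimum is 4/3 at row 2 (w2 leaves); pivot element 3.
Divide row 2 by 3; eliminate column b from the other rows.
In the new row 2, the a entry is the old entry divided by the pivot: 4/3 = 4/3.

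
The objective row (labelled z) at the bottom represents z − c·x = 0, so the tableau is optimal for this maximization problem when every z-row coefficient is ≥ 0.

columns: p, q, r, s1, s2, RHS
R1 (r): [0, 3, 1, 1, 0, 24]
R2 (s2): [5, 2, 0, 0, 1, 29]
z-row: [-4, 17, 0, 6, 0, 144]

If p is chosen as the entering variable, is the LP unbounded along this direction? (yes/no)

no

Column p has positive entries in row(s) 2, so the ratio test bounds it — not unbounded.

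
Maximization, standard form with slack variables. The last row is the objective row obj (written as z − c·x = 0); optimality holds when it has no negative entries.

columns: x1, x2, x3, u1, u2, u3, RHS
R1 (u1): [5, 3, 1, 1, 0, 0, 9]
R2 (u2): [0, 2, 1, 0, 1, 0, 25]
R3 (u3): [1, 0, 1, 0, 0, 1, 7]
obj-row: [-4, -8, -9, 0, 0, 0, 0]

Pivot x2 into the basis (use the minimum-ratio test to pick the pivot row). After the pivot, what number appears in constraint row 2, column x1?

Ratio test on column x2 — row 1: 9/3 = 3; row 2: 25/2 = 25/2; row 3: entry 0 ≤ 0. Minimum is 3 at row 1 (u1 leaves); pivot element 3.
Divide row 1 by 3; eliminate column x2 from the other rows.
Row 2 update in column x1: 0 − 2·(5/3) = -10/3.

-10/3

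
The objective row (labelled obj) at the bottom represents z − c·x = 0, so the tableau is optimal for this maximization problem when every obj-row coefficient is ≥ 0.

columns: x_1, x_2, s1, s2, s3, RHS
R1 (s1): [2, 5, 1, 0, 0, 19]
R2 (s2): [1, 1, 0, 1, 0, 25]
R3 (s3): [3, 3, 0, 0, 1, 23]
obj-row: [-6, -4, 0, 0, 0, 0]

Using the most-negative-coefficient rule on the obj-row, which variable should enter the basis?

Negative obj-row entries: x_1: -6, x_2: -4.
The most negative is -6 in column x_1, so x_1 enters.

x_1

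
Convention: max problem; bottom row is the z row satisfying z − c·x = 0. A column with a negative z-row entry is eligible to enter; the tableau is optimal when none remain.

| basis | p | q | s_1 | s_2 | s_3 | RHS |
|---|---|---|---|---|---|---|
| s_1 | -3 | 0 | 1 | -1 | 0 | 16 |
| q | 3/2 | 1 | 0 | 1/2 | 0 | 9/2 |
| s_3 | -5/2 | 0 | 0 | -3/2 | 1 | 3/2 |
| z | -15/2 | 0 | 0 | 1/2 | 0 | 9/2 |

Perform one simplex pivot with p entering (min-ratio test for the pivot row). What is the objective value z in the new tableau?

Ratio test on column p — row 1: entry -3 ≤ 0; row 2: (9/2)/(3/2) = 3; row 3: entry -5/2 ≤ 0. Minimum is 3 at row 2 (q leaves); pivot element 3/2.
Pivot on row 2; the z-row RHS becomes 9/2 − (-15/2)·3 = 27.

27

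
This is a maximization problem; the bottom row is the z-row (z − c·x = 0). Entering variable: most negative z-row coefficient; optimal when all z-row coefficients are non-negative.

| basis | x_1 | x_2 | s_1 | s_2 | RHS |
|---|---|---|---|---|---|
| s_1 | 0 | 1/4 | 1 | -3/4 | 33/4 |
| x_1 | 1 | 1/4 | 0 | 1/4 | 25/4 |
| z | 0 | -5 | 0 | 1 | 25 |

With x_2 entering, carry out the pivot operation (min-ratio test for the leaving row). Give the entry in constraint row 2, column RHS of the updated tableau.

Ratio test on column x_2 — row 1: (33/4)/(1/4) = 33; row 2: (25/4)/(1/4) = 25. Minimum is 25 at row 2 (x_1 leaves); pivot element 1/4.
Divide row 2 by 1/4; eliminate column x_2 from the other rows.
In the new row 2, the RHS entry is the old entry divided by the pivot: (25/4)/(1/4) = 25.

25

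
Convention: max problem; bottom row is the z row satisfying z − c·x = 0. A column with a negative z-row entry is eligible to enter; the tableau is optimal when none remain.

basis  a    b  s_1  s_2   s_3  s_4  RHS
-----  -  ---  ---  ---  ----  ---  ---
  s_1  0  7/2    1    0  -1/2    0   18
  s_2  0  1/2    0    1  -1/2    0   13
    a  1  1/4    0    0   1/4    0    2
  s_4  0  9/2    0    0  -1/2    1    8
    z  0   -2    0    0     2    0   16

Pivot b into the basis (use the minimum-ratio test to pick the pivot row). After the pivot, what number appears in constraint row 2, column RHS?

Ratio test on column b — row 1: 18/(7/2) = 36/7; row 2: 13/(1/2) = 26; row 3: 2/(1/4) = 8; row 4: 8/(9/2) = 16/9. Minimum is 16/9 at row 4 (s_4 leaves); pivot element 9/2.
Divide row 4 by 9/2; eliminate column b from the other rows.
Row 2 update in column RHS: 13 − (1/2)·(16/9) = 109/9.

109/9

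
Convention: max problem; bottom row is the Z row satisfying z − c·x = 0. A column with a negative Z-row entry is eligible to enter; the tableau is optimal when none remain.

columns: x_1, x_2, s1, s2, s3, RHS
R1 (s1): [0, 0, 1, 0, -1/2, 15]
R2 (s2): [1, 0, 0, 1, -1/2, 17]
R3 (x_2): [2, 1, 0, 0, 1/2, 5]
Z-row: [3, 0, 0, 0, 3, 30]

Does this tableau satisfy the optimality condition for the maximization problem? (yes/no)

yes

Every Z-row coefficient is ≥ 0, so the tableau is optimal.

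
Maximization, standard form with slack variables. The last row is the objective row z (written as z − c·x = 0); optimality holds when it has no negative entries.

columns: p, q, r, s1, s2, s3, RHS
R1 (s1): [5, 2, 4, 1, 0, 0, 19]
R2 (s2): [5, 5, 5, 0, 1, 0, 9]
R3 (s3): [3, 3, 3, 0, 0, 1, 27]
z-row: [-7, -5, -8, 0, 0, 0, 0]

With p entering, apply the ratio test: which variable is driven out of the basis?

s2

Column p entries and ratios — s1: 19/5 = 19/5; s2: 9/5 = 9/5; s3: 27/3 = 9.
Smallest ratio is 9/5 in the row of s2, so s2 leaves.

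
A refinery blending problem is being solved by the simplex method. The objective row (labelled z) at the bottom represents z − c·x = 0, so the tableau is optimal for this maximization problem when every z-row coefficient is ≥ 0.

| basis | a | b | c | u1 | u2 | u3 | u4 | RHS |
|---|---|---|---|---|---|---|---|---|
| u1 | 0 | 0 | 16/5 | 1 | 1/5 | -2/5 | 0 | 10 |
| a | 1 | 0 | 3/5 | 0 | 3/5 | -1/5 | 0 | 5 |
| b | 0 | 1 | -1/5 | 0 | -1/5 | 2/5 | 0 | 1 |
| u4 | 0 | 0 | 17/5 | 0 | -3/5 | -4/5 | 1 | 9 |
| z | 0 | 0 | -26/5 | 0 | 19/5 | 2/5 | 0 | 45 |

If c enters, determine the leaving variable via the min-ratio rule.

u4

Column c entries and ratios — u1: 10/(16/5) = 25/8; a: 5/(3/5) = 25/3; b: -1/5 ≤ 0, skip; u4: 9/(17/5) = 45/17.
Smallest ratio is 45/17 in the row of u4, so u4 leaves.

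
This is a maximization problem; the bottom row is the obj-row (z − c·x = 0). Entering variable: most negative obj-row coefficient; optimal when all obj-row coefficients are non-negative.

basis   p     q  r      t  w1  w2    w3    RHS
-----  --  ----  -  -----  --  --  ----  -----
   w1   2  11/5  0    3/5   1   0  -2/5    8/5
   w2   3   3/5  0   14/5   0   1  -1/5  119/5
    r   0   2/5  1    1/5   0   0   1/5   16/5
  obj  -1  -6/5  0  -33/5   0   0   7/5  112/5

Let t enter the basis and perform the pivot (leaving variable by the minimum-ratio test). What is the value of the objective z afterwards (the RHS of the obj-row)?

40

Ratio test on column t — row 1: (8/5)/(3/5) = 8/3; row 2: (119/5)/(14/5) = 17/2; row 3: (16/5)/(1/5) = 16. Minimum is 8/3 at row 1 (w1 leaves); pivot element 3/5.
Pivot on row 1; the obj-row RHS becomes 112/5 − (-33/5)·(8/3) = 40.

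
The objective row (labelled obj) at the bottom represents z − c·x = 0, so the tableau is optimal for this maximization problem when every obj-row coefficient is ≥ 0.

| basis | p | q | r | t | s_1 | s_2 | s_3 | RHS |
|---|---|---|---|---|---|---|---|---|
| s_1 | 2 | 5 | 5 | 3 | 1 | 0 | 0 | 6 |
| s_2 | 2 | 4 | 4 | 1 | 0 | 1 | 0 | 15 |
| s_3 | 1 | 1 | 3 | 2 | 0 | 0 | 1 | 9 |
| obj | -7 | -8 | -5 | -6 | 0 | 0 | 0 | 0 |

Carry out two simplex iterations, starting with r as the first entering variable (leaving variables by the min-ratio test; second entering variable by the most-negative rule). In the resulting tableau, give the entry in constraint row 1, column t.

3/2

Ratio test on column r — row 1: 6/5 = 6/5; row 2: 15/4 = 15/4; row 3: 9/3 = 3. Minimum is 6/5 at row 1 (s_1 leaves); pivot element 5.
Divide row 1 by 5; eliminate column r from the other rows.
Second iteration: most negative obj-row entry is -5 in column p, so p enters.
Ratio test on column p — row 1: (6/5)/(2/5) = 3; row 2: (51/5)/(2/5) = 51/2; row 3: entry -1/5 ≤ 0. Minimum is 3 at row 1 (r leaves); pivot element 2/5.
Divide row 1 by 2/5; eliminate column p from the other rows.
After both pivots, the entry at constraint row 1, column t is 3/2.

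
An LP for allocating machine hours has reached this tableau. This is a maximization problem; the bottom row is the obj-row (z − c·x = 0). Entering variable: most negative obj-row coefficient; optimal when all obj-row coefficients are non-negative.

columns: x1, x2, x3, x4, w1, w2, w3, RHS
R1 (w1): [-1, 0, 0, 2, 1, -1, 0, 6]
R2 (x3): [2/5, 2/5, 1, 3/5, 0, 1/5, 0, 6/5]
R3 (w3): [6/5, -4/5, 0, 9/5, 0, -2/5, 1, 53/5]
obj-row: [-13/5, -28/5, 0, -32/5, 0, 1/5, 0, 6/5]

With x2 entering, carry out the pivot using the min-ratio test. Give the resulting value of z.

Ratio test on column x2 — row 1: entry 0 ≤ 0; row 2: (6/5)/(2/5) = 3; row 3: entry -4/5 ≤ 0. Minimum is 3 at row 2 (x3 leaves); pivot element 2/5.
Pivot on row 2; the obj-row RHS becomes 6/5 − (-28/5)·3 = 18.

18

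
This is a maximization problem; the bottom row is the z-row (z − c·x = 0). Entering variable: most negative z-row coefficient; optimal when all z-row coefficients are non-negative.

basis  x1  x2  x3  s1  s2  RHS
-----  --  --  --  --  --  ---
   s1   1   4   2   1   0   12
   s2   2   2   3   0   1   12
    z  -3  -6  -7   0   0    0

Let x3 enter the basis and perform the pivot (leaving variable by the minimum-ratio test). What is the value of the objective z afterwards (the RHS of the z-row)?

28

Ratio test on column x3 — row 1: 12/2 = 6; row 2: 12/3 = 4. Minimum is 4 at row 2 (s2 leaves); pivot element 3.
Pivot on row 2; the z-row RHS becomes 0 − (-7)·4 = 28.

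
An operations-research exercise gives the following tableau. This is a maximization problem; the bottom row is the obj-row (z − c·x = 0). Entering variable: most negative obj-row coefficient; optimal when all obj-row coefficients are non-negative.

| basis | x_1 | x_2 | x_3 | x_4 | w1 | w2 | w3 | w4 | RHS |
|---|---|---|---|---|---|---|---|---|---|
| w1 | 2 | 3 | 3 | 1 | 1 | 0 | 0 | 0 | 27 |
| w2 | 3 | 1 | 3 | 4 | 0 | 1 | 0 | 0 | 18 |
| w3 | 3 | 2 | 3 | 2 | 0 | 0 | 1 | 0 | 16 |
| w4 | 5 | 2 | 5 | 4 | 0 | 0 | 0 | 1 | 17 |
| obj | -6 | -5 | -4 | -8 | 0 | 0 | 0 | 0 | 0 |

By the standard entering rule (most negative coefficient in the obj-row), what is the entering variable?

Negative obj-row entries: x_1: -6, x_2: -5, x_3: -4, x_4: -8.
The most negative is -8 in column x_4, so x_4 enters.

x_4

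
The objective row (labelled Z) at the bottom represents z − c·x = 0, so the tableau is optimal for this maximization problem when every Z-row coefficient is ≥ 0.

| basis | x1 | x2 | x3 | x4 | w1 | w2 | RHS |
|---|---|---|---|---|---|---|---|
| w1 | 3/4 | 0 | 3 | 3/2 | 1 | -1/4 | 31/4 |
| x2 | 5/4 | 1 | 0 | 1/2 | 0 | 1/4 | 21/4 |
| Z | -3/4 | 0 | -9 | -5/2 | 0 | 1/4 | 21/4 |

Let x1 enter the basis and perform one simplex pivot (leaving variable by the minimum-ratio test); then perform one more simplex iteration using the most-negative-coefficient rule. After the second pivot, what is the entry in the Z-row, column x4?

Ratio test on column x1 — row 1: (31/4)/(3/4) = 31/3; row 2: (21/4)/(5/4) = 21/5. Minimum is 21/5 at row 2 (x2 leaves); pivot element 5/4.
Divide row 2 by 5/4; eliminate column x1 from the other rows.
Second iteration: most negative Z-row entry is -9 in column x3, so x3 enters.
Ratio test on column x3 — row 1: (23/5)/3 = 23/15; row 2: entry 0 ≤ 0. Minimum is 23/15 at row 1 (w1 leaves); pivot element 3.
Divide row 1 by 3; eliminate column x3 from the other rows.
After both pivots, the entry at the Z-row, column x4 is 7/5.

7/5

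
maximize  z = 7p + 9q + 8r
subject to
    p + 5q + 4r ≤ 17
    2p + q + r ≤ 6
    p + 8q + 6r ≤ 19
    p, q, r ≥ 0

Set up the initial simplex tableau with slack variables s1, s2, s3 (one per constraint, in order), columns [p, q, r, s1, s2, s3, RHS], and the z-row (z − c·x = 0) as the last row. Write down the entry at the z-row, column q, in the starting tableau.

The z-row carries the negated objective coefficients: the q entry is -9.

-9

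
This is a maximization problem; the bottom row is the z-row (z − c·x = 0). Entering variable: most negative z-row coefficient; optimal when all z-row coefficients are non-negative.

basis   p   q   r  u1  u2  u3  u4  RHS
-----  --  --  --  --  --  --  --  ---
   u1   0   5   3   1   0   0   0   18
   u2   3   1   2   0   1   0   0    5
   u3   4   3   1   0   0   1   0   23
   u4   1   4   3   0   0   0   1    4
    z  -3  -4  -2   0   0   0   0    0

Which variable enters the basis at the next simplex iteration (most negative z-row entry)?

Negative z-row entries: p: -3, q: -4, r: -2.
The most negative is -4 in column q, so q enters.

q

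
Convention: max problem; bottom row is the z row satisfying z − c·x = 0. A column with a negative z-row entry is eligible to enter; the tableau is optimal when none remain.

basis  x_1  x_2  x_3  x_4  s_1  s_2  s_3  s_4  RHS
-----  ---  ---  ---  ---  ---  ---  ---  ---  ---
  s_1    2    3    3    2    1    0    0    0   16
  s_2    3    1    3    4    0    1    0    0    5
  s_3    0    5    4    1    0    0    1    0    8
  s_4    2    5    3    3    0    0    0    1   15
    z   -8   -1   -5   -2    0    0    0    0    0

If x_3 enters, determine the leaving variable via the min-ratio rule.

Column x_3 entries and ratios — s_1: 16/3 = 16/3; s_2: 5/3 = 5/3; s_3: 8/4 = 2; s_4: 15/3 = 5.
Smallest ratio is 5/3 in the row of s_2, so s_2 leaves.

s_2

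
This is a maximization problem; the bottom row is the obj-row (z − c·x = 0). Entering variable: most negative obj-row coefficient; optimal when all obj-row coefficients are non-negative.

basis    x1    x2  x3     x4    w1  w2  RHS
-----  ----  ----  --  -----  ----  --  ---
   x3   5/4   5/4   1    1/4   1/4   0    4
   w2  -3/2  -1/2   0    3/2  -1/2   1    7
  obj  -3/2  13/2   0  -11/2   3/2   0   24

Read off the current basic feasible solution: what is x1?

0

x1 is not in the basis, so in the current basic feasible solution x1 = 0.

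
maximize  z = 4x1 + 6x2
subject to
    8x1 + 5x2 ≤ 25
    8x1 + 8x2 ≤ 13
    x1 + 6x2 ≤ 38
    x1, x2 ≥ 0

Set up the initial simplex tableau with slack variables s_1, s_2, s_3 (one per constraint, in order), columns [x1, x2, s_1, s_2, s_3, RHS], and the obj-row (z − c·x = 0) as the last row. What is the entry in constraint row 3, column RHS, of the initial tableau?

38

The RHS of constraint 3 is b_3 = 38.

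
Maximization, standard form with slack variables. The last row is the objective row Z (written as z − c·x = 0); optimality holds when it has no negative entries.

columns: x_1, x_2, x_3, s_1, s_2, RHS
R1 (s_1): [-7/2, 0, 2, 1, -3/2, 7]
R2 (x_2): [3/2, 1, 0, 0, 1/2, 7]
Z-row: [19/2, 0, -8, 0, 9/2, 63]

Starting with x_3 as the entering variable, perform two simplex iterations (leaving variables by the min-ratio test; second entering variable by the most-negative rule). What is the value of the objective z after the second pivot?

112

Ratio test on column x_3 — row 1: 7/2 = 7/2; row 2: entry 0 ≤ 0. Minimum is 7/2 at row 1 (s_1 leaves); pivot element 2.
Pivot on row 1; the Z-row RHS becomes 63 − (-8)·(7/2) = 91.
Next entering variable (most negative Z-row entry -9/2): x_1.
Ratio test on column x_1 — row 1: entry -7/4 ≤ 0; row 2: 7/(3/2) = 14/3. Minimum is 14/3 at row 2 (x_2 leaves); pivot element 3/2.
After the second pivot the Z-row RHS is 91 − (-9/2)·(14/3) = 112.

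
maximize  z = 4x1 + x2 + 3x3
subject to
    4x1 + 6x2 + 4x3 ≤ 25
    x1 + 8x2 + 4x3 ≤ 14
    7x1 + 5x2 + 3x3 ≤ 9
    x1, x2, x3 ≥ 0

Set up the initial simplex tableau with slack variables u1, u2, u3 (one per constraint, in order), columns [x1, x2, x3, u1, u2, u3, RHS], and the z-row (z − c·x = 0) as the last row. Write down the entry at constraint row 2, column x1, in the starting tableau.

Constraint 2 has coefficient 1 on x1.

1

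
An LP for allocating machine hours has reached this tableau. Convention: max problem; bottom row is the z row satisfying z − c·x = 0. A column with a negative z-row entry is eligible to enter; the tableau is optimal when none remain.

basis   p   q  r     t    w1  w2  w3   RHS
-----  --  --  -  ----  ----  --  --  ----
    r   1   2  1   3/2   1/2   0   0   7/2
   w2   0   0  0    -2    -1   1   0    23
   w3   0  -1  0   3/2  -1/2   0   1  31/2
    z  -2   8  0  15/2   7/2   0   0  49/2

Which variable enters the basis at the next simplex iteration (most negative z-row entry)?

Negative z-row entries: p: -2.
The most negative is -2 in column p, so p enters.

p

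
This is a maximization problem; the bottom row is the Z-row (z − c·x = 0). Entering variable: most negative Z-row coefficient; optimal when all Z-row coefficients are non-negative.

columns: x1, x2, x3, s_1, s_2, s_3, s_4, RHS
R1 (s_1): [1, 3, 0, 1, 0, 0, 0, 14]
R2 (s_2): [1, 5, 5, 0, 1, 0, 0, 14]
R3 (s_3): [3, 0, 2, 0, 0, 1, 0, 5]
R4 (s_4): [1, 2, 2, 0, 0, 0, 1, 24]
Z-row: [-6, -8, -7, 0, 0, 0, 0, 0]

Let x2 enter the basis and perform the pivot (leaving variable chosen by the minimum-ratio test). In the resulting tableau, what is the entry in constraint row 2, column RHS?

14/5

Ratio test on column x2 — row 1: 14/3 = 14/3; row 2: 14/5 = 14/5; row 3: entry 0 ≤ 0; row 4: 24/2 = 12. Minimum is 14/5 at row 2 (s_2 leaves); pivot element 5.
Divide row 2 by 5; eliminate column x2 from the other rows.
In the new row 2, the RHS entry is the old entry divided by the pivot: 14/5 = 14/5.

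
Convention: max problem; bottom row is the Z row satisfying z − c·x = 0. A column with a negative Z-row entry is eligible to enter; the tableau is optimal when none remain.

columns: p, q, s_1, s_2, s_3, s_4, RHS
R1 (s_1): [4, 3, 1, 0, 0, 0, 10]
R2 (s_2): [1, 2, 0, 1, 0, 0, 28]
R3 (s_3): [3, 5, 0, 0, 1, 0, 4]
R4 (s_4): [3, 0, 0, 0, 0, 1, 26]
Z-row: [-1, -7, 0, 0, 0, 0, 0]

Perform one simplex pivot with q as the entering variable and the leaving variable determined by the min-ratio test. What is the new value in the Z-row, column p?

16/5

Ratio test on column q — row 1: 10/3 = 10/3; row 2: 28/2 = 14; row 3: 4/5 = 4/5; row 4: entry 0 ≤ 0. Minimum is 4/5 at row 3 (s_3 leaves); pivot element 5.
Divide row 3 by 5; eliminate column q from the other rows.
Z-row update in column p: -1 − (-7)·(3/5) = 16/5.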